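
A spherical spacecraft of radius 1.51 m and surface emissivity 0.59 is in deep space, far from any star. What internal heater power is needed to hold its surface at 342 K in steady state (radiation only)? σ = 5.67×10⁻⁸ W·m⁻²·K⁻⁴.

P ≈ 13100 W

P = εσ·4πr²·T⁴.
4πr² = 28.65 m²; T⁴ = 1.368×10¹⁰ K⁴.
P = 0.59·5.67×10⁻⁸·28.65·1.368×10¹⁰.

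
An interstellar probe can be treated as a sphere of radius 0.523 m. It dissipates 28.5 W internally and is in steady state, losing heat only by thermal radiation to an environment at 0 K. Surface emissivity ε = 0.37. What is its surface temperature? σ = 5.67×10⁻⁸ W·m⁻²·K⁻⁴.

T ≈ 141 K

Steady state: internal power = radiated power, P = εσA T⁴.
Radiating area A = 4πr² = 3.437 m².
T⁴ = P/(εσA) = 28.5/(0.37·5.67×10⁻⁸·3.437) = 3.952×10⁸ K⁴.
T = (3.952×10⁸)^(1/4).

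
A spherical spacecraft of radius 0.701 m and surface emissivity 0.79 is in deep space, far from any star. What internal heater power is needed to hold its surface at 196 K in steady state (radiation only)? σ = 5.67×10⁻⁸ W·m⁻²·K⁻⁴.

P ≈ 408 W

P = εσ·4πr²·T⁴.
4πr² = 6.175 m²; T⁴ = 1.476×10⁹ K⁴.
P = 0.79·5.67×10⁻⁸·6.175·1.476×10⁹.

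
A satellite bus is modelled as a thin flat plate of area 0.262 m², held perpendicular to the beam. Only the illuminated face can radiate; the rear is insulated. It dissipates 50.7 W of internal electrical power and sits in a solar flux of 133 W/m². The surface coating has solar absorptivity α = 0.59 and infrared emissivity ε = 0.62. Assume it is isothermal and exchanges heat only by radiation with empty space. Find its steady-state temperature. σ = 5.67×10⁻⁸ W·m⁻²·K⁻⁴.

T ≈ 297 K

At steady state, absorbed solar power + internal power = radiated power.
Absorbed: α·S·A_cross = 0.59·133·0.2620 = 20.56 W (cross-section A).
Total input = 20.56 + 50.7 = 71.26 W.
Radiated: εσ·A_surf·T⁴ with A_surf = A = 0.2620 m².
T⁴ = 71.26/(0.62·5.67×10⁻⁸·0.2620) = 7.737×10⁹ K⁴.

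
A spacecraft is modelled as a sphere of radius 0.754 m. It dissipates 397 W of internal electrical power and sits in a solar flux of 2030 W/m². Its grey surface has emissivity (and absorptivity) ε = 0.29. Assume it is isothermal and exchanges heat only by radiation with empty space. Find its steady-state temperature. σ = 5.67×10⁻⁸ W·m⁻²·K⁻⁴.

At steady state, absorbed solar power + internal power = radiated power.
Absorbed: α·S·A_cross = 0.29·2030·1.786 = 1051 W (cross-section πr²).
Total input = 1051 + 397 = 1448 W.
Radiated: εσ·A_surf·T⁴ with A_surf = 4πr² = 7.144 m².
T⁴ = 1448/(0.29·5.67×10⁻⁸·7.144) = 1.233×10¹⁰ K⁴.

T ≈ 333 K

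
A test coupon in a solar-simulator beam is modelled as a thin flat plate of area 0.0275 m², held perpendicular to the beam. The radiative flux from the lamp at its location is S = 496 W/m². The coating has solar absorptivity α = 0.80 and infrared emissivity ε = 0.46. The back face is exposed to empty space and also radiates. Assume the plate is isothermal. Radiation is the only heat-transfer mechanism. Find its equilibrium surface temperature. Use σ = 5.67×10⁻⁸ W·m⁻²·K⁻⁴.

T ≈ 295 K

At equilibrium, absorbed power = emitted power.
Absorbing cross-section = A = 0.02750 m²; emitting surface = 2A = 0.05500 m² (ratio 2).
αS·A_cross = εσ·A_surf·T⁴  ⇒  T⁴ = αS/(ε·2σ).
T⁴ = 0.800·496/(0.46·2·5.67×10⁻⁸) = 7.607×10⁹ K⁴.
T = (7.607×10⁹)^(1/4).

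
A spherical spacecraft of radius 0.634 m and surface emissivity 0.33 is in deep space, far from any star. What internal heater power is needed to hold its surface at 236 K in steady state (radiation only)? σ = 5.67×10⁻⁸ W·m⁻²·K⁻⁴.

P = εσ·4πr²·T⁴.
4πr² = 5.051 m²; T⁴ = 3.102×10⁹ K⁴.
P = 0.33·5.67×10⁻⁸·5.051·3.102×10⁹.

P ≈ 293 W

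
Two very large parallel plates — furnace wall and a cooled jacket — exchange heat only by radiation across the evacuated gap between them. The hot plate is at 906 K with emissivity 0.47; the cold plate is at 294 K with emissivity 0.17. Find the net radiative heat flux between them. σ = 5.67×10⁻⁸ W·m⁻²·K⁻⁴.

q ≈ 5390 W/m²

For two infinite grey parallel plates, q = σ(T₁⁴ − T₂⁴)/(1/ε₁ + 1/ε₂ − 1).
T₁⁴ − T₂⁴ = 6.738×10¹¹ − 7.471×10⁹ = 6.663×10¹¹ K⁴.
1/ε₁ + 1/ε₂ − 1 = 2.128 + 5.882 − 1 = 7.010.
q = 5.67×10⁻⁸ × 6.663×10¹¹ / 7.010.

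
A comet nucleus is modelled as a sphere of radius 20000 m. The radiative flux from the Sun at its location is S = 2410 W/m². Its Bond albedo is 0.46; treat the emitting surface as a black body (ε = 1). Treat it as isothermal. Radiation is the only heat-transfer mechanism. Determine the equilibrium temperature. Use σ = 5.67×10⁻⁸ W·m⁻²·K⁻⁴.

T ≈ 275 K

At equilibrium, absorbed power = emitted power.
Absorbing cross-section = πr² = 1.257×10⁹ m²; emitting surface = 4πr² = 5.027×10⁹ m² (ratio 4).
(1−a)S·A_cross = εσ·A_surf·T⁴  ⇒  T⁴ = (1−a)S/(4σ).
T⁴ = 0.540·2410/(4·5.67×10⁻⁸) = 5.738×10⁹ K⁴.
T = (5.738×10⁹)^(1/4).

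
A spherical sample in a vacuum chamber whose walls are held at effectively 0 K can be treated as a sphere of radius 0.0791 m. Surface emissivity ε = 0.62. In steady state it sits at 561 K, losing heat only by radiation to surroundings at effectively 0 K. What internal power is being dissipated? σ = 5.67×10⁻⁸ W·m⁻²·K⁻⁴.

Steady state: P = εσA T⁴.
A = 4πr² = 0.07863 m²; T⁴ = (561)⁴ = 9.905×10¹⁰ K⁴.
P = 0.62 × 5.67×10⁻⁸ × 0.07863 × 9.905×10¹⁰.

P ≈ 274 W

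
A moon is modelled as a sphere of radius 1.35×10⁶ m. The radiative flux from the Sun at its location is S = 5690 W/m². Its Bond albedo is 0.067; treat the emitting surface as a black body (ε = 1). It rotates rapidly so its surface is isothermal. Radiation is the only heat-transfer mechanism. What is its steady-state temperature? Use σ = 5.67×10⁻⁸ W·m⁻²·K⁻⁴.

T ≈ 391 K

At equilibrium, absorbed power = emitted power.
Absorbing cross-section = πr² = 5.726×10¹² m²; emitting surface = 4πr² = 2.290×10¹³ m² (ratio 4).
(1−a)S·A_cross = εσ·A_surf·T⁴  ⇒  T⁴ = (1−a)S/(4σ).
T⁴ = 0.933·5690/(4·5.67×10⁻⁸) = 2.341×10¹⁰ K⁴.
T = (2.341×10¹⁰)^(1/4).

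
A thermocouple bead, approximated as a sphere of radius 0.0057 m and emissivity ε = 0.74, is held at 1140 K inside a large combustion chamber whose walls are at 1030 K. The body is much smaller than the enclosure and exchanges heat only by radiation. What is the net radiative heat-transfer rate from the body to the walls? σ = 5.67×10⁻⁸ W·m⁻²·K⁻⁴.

For a small grey body in a large enclosure: P_net = εσA(T_body⁴ − T_wall⁴).
A = 4πr² = 4.083×10⁻⁴ m²; T_body⁴ − T_wall⁴ = 1.689×10¹² − 1.126×10¹² = 5.635×10¹¹ K⁴.
|P_net| = 0.74·5.67×10⁻⁸·4.083×10⁻⁴·5.635×10¹¹.

P_net ≈ 9.65 W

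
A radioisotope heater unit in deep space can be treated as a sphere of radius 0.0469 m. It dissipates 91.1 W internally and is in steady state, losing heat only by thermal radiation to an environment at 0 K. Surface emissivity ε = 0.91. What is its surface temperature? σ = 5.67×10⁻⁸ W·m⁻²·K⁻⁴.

T ≈ 503 K

Steady state: internal power = radiated power, P = εσA T⁴.
Radiating area A = 4πr² = 0.02764 m².
T⁴ = P/(εσA) = 91.1/(0.91·5.67×10⁻⁸·0.02764) = 6.388×10¹⁰ K⁴.
T = (6.388×10¹⁰)^(1/4).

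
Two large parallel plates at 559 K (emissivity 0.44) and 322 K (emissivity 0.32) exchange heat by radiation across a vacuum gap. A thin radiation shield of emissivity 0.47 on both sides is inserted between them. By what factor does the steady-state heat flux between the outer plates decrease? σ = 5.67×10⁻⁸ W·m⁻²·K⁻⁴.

factor ≈ 1.74

Without shield: q₀ = σΔ(T⁴)/(1/ε₁+1/ε₂−1) with denominator 4.398.
With shield the two gaps are in series; the resistances add: (1/ε₁+1/ε_s−1)+(1/ε_s+1/ε₂−1) = 3.400+4.253 = 7.653.
Heat-flux ratio q₀/q = 7.653/4.398.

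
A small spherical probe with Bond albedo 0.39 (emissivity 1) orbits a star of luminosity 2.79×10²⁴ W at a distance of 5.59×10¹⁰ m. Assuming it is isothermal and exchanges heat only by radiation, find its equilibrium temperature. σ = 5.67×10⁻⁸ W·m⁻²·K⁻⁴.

T ≈ 118 K

First find the stellar flux at distance d: S = L/(4πd²) = 2.79×10²⁴/(4π·(5.59×10¹⁰)²) = 71.05 W/m².
For an isothermal sphere, absorbed (1−a)S·πr² = emitted σ·4πr²·T⁴, so T⁴ = (1−a)S/(4σ).
T⁴ = 0.610·71.05/(4·5.67×10⁻⁸) = 1.911×10⁸ K⁴.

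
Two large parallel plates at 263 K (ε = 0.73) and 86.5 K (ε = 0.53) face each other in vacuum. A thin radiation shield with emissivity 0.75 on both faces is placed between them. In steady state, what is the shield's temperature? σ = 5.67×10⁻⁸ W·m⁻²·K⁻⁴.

In steady state the net flux on the hot side equals that on the cold side.
σ(T₁⁴−T_s⁴)/D₁ = σ(T_s⁴−T₂⁴)/D₂, with D₁ = 1/ε₁+1/ε_s−1 = 1.703, D₂ = 1/ε_s+1/ε₂−1 = 2.220.
Solve for T_s⁴: T_s⁴ = (D₂·T₁⁴ + D₁·T₂⁴)/(D₁+D₂) = 2.732×10⁹ K⁴.

T_s ≈ 229 K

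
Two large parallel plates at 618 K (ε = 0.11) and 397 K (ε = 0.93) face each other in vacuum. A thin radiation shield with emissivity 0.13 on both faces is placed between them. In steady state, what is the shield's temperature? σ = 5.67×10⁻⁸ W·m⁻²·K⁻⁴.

In steady state the net flux on the hot side equals that on the cold side.
σ(T₁⁴−T_s⁴)/D₁ = σ(T_s⁴−T₂⁴)/D₂, with D₁ = 1/ε₁+1/ε_s−1 = 15.78, D₂ = 1/ε_s+1/ε₂−1 = 7.768.
Solve for T_s⁴: T_s⁴ = (D₂·T₁⁴ + D₁·T₂⁴)/(D₁+D₂) = 6.476×10¹⁰ K⁴.

T_s ≈ 504 K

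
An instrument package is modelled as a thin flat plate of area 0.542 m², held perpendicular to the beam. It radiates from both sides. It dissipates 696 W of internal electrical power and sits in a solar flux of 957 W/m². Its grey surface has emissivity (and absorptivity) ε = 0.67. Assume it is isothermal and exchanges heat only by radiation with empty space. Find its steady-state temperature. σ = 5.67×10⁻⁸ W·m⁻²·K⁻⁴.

T ≈ 399 K

At steady state, absorbed solar power + internal power = radiated power.
Absorbed: α·S·A_cross = 0.67·957·0.5420 = 347.5 W (cross-section A).
Total input = 347.5 + 696 = 1044 W.
Radiated: εσ·A_surf·T⁴ with A_surf = 2A = 1.084 m².
T⁴ = 1044/(0.67·5.67×10⁻⁸·1.084) = 2.534×10¹⁰ K⁴.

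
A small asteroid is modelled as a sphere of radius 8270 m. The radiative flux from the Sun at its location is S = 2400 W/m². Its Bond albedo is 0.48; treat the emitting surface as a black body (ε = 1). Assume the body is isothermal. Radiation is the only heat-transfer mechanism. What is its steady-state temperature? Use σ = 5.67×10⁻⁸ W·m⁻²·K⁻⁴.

At equilibrium, absorbed power = emitted power.
Absorbing cross-section = πr² = 2.149×10⁸ m²; emitting surface = 4πr² = 8.595×10⁸ m² (ratio 4).
(1−a)S·A_cross = εσ·A_surf·T⁴  ⇒  T⁴ = (1−a)S/(4σ).
T⁴ = 0.520·2400/(4·5.67×10⁻⁸) = 5.503×10⁹ K⁴.
T = (5.503×10⁹)^(1/4).

T ≈ 272 K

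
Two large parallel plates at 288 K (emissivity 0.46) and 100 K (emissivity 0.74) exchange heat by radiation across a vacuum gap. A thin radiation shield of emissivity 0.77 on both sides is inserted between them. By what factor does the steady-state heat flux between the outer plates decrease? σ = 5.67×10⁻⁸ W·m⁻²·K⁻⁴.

Without shield: q₀ = σΔ(T⁴)/(1/ε₁+1/ε₂−1) with denominator 2.525.
With shield the two gaps are in series; the resistances add: (1/ε₁+1/ε_s−1)+(1/ε_s+1/ε₂−1) = 2.473+1.650 = 4.123.
Heat-flux ratio q₀/q = 4.123/2.525.

factor ≈ 1.63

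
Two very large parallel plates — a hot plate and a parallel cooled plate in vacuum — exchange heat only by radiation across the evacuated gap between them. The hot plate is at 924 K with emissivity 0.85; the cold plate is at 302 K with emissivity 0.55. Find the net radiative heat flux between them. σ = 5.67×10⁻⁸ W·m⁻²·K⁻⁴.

q ≈ 20500 W/m²

For two infinite grey parallel plates, q = σ(T₁⁴ − T₂⁴)/(1/ε₁ + 1/ε₂ − 1).
T₁⁴ − T₂⁴ = 7.289×10¹¹ − 8.318×10⁹ = 7.206×10¹¹ K⁴.
1/ε₁ + 1/ε₂ − 1 = 1.176 + 1.818 − 1 = 1.995.
q = 5.67×10⁻⁸ × 7.206×10¹¹ / 1.995.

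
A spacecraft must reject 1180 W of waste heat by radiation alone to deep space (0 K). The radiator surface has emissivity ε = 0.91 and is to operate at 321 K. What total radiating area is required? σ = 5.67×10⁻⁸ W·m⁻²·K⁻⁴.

P = εσA T⁴ ⇒ A = P/(εσT⁴).
T⁴ = 1.062×10¹⁰ K⁴.
A = 1180/(0.91 × 5.67×10⁻⁸ × 1.062×10¹⁰).

A ≈ 2.15 m²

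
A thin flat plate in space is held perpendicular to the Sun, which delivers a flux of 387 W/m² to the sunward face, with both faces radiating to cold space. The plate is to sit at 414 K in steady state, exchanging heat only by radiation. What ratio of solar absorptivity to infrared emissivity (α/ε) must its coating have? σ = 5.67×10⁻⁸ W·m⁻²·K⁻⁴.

Balance: αS·A = εσ·2A·T⁴ ⇒ α/ε = 2σT⁴/S.
α/ε = 2·5.67×10⁻⁸·(414)⁴/387 = 2·5.67×10⁻⁸·2.938×10¹⁰/387.

α/ε ≈ 8.61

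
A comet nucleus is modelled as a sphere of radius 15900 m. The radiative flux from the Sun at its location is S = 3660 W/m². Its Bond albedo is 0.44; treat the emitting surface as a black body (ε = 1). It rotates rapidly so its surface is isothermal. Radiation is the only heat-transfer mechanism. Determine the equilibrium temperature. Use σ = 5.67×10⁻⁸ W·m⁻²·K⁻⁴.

T ≈ 308 K

At equilibrium, absorbed power = emitted power.
Absorbing cross-section = πr² = 7.942×10⁸ m²; emitting surface = 4πr² = 3.177×10⁹ m² (ratio 4).
(1−a)S·A_cross = εσ·A_surf·T⁴  ⇒  T⁴ = (1−a)S/(4σ).
T⁴ = 0.560·3660/(4·5.67×10⁻⁸) = 9.037×10⁹ K⁴.
T = (9.037×10⁹)^(1/4).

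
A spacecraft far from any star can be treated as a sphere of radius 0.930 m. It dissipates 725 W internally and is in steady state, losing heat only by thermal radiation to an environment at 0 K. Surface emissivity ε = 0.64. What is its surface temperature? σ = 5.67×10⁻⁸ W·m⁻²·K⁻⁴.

Steady state: internal power = radiated power, P = εσA T⁴.
Radiating area A = 4πr² = 10.87 m².
T⁴ = P/(εσA) = 725/(0.64·5.67×10⁻⁸·10.87) = 1.838×10⁹ K⁴.
T = (1.838×10⁹)^(1/4).

T ≈ 207 K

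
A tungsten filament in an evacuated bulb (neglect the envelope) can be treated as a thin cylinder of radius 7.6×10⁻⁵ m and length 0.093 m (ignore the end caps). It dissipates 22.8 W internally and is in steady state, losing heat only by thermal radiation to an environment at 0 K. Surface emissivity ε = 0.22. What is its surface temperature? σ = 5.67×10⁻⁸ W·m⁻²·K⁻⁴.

Steady state: internal power = radiated power, P = εσA T⁴.
Radiating area A = 2πrL = 4.441×10⁻⁵ m².
T⁴ = P/(εσA) = 22.8/(0.22·5.67×10⁻⁸·4.441×10⁻⁵) = 4.116×10¹³ K⁴.
T = (4.116×10¹³)^(1/4).

T ≈ 2530 K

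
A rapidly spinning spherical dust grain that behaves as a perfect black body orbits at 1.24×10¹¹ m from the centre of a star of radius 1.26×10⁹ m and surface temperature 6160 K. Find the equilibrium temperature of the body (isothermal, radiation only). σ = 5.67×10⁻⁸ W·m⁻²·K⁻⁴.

T ≈ 439 K

The star's surface emits σT_*⁴; at distance d the flux is S = σT_*⁴(R_*/d)².
S = 5.67×10⁻⁸·(6160)⁴·(1.26×10⁹/1.24×10¹¹)² = 8430 W/m².
For an isothermal sphere T⁴ = (1−a)S/(4σ) = 3.717×10¹⁰ K⁴.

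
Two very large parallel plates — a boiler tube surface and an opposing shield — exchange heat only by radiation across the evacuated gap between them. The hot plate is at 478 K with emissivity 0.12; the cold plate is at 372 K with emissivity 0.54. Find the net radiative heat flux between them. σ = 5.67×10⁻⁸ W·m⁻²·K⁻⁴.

q ≈ 204 W/m²

For two infinite grey parallel plates, q = σ(T₁⁴ − T₂⁴)/(1/ε₁ + 1/ε₂ − 1).
T₁⁴ − T₂⁴ = 5.220×10¹⁰ − 1.915×10¹⁰ = 3.305×10¹⁰ K⁴.
1/ε₁ + 1/ε₂ − 1 = 8.333 + 1.852 − 1 = 9.185.
q = 5.67×10⁻⁸ × 3.305×10¹⁰ / 9.185.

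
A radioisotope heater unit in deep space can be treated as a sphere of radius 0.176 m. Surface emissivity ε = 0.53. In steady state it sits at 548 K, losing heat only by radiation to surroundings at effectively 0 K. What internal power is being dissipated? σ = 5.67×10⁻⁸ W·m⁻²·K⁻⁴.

Steady state: P = εσA T⁴.
A = 4πr² = 0.3893 m²; T⁴ = (548)⁴ = 9.018×10¹⁰ K⁴.
P = 0.53 × 5.67×10⁻⁸ × 0.3893 × 9.018×10¹⁰.

P ≈ 1050 W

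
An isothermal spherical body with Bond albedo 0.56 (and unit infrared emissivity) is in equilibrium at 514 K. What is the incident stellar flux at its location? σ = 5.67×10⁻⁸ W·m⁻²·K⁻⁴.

(1−a)S·πr² = σ·4πr²·T⁴ ⇒ S = 4σT⁴/(1−a).
S = 4·5.67×10⁻⁸·6.980×10¹⁰/0.440.

S ≈ 36000 W/m²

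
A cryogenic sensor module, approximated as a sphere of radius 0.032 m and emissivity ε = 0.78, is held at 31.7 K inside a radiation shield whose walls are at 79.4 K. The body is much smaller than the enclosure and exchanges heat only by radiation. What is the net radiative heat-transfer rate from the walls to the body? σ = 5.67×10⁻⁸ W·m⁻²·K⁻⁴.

P_net ≈ 0.0220 W

For a small grey body in a large enclosure: P_net = εσA(T_body⁴ − T_wall⁴).
A = 4πr² = 0.01287 m²; T_body⁴ − T_wall⁴ = 1.010×10⁶ − 3.974×10⁷ = -3.874×10⁷ K⁴.
|P_net| = 0.78·5.67×10⁻⁸·0.01287·3.874×10⁷.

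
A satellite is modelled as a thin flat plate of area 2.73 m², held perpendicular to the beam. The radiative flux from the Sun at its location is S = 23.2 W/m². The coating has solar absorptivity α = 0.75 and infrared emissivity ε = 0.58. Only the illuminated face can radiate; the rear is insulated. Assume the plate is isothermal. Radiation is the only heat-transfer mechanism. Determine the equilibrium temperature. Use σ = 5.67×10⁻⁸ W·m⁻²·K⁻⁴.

T ≈ 152 K

At equilibrium, absorbed power = emitted power.
Absorbing cross-section = A = 2.730 m²; emitting surface = A = 2.730 m² (ratio 1).
αS·A_cross = εσ·A_surf·T⁴  ⇒  T⁴ = αS/(ε·1σ).
T⁴ = 0.750·23.2/(0.58·1·5.67×10⁻⁸) = 5.291×10⁸ K⁴.
T = (5.291×10⁸)^(1/4).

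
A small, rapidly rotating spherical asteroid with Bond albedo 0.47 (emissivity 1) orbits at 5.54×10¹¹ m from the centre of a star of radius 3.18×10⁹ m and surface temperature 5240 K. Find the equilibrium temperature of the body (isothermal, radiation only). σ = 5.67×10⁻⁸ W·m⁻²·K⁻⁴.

T ≈ 240 K

The star's surface emits σT_*⁴; at distance d the flux is S = σT_*⁴(R_*/d)².
S = 5.67×10⁻⁸·(5240)⁴·(3.18×10⁹/5.54×10¹¹)² = 1408 W/m².
For an isothermal sphere T⁴ = (1−a)S/(4σ) = 3.291×10⁹ K⁴.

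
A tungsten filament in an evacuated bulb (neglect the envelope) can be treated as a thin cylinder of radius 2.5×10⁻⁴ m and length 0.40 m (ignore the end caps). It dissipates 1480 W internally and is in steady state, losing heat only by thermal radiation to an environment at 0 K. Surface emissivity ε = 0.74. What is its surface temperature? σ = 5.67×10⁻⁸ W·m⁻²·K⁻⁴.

T ≈ 2740 K

Steady state: internal power = radiated power, P = εσA T⁴.
Radiating area A = 2πrL = 6.283×10⁻⁴ m².
T⁴ = P/(εσA) = 1480/(0.74·5.67×10⁻⁸·6.283×10⁻⁴) = 5.614×10¹³ K⁴.
T = (5.614×10¹³)^(1/4).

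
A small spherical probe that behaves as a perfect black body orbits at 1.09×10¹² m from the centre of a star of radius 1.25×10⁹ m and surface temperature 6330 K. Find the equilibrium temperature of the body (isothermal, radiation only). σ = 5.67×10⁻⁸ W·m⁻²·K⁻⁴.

The star's surface emits σT_*⁴; at distance d the flux is S = σT_*⁴(R_*/d)².
S = 5.67×10⁻⁸·(6330)⁴·(1.25×10⁹/1.09×10¹²)² = 119.7 W/m².
For an isothermal sphere T⁴ = (1−a)S/(4σ) = 5.279×10⁸ K⁴.

T ≈ 152 K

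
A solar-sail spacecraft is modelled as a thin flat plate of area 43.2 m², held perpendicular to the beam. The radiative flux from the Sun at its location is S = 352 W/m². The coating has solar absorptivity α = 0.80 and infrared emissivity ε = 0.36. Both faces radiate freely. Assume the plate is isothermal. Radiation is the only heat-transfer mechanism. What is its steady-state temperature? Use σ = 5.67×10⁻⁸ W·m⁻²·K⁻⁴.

T ≈ 288 K

At equilibrium, absorbed power = emitted power.
Absorbing cross-section = A = 43.20 m²; emitting surface = 2A = 86.40 m² (ratio 2).
αS·A_cross = εσ·A_surf·T⁴  ⇒  T⁴ = αS/(ε·2σ).
T⁴ = 0.800·352/(0.36·2·5.67×10⁻⁸) = 6.898×10⁹ K⁴.
T = (6.898×10⁹)^(1/4).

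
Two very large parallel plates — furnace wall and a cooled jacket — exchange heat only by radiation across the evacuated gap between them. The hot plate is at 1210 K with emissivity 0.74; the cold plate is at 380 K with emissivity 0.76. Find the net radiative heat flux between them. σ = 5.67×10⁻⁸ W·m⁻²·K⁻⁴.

q ≈ 72200 W/m²

For two infinite grey parallel plates, q = σ(T₁⁴ − T₂⁴)/(1/ε₁ + 1/ε₂ − 1).
T₁⁴ − T₂⁴ = 2.144×10¹² − 2.085×10¹⁰ = 2.123×10¹² K⁴.
1/ε₁ + 1/ε₂ − 1 = 1.351 + 1.316 − 1 = 1.667.
q = 5.67×10⁻⁸ × 2.123×10¹² / 1.667.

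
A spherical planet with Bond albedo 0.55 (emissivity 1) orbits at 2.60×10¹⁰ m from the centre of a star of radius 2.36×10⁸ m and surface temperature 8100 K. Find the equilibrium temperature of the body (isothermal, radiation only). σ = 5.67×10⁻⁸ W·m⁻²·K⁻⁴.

T ≈ 447 K

The star's surface emits σT_*⁴; at distance d the flux is S = σT_*⁴(R_*/d)².
S = 5.67×10⁻⁸·(8100)⁴·(2.36×10⁸/2.60×10¹⁰)² = 20110 W/m².
For an isothermal sphere T⁴ = (1−a)S/(4σ) = 3.990×10¹⁰ K⁴.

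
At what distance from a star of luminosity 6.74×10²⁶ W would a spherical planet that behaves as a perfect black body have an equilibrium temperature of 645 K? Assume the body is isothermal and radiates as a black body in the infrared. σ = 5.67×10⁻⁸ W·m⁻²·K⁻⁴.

For an isothermal black-emitting sphere, (1−a)S·πr² = σ·4πr²·T⁴ ⇒ S = 4σT⁴/(1−a).
S = 4·5.67×10⁻⁸·(645)⁴/1.00 = 39250 W/m².
Flux falls as S = L/(4πd²), so d = √(L/(4πS)) = √(6.74×10²⁶/(4π·39250)).

d ≈ 3.70×10¹⁰ m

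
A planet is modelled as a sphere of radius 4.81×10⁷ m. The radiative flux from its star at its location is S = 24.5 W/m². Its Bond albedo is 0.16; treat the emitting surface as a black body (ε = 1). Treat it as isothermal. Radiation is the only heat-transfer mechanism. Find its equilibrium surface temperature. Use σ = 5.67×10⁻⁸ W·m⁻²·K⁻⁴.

At equilibrium, absorbed power = emitted power.
Absorbing cross-section = πr² = 7.268×10¹⁵ m²; emitting surface = 4πr² = 2.907×10¹⁶ m² (ratio 4).
(1−a)S·A_cross = εσ·A_surf·T⁴  ⇒  T⁴ = (1−a)S/(4σ).
T⁴ = 0.840·24.5/(4·5.67×10⁻⁸) = 9.074×10⁷ K⁴.
T = (9.074×10⁷)^(1/4).

T ≈ 97.6 K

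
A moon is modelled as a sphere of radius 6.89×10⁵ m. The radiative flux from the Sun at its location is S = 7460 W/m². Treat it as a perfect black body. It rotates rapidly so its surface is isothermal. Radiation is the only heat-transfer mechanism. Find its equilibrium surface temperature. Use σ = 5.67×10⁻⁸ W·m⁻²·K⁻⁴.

At equilibrium, absorbed power = emitted power.
Absorbing cross-section = πr² = 1.491×10¹² m²; emitting surface = 4πr² = 5.966×10¹² m² (ratio 4).
S·A_cross = εσ·A_surf·T⁴  ⇒  T⁴ = S/(4σ).
T⁴ = 1.00·7460/(4·5.67×10⁻⁸) = 3.289×10¹⁰ K⁴.
T = (3.289×10¹⁰)^(1/4).

T ≈ 426 K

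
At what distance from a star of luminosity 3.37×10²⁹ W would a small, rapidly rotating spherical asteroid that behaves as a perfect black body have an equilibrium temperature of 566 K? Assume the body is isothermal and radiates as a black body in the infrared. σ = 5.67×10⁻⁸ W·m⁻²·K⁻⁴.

d ≈ 1.07×10¹² m

For an isothermal black-emitting sphere, (1−a)S·πr² = σ·4πr²·T⁴ ⇒ S = 4σT⁴/(1−a).
S = 4·5.67×10⁻⁸·(566)⁴/1.00 = 23280 W/m².
Flux falls as S = L/(4πd²), so d = √(L/(4πS)) = √(3.37×10²⁹/(4π·23280)).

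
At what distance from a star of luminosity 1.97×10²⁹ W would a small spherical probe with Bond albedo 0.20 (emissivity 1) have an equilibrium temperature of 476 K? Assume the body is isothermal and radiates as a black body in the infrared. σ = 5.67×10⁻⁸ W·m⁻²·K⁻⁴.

For an isothermal black-emitting sphere, (1−a)S·πr² = σ·4πr²·T⁴ ⇒ S = 4σT⁴/(1−a).
S = 4·5.67×10⁻⁸·(476)⁴/0.800 = 14550 W/m².
Flux falls as S = L/(4πd²), so d = √(L/(4πS)) = √(1.97×10²⁹/(4π·14550)).

d ≈ 1.04×10¹² m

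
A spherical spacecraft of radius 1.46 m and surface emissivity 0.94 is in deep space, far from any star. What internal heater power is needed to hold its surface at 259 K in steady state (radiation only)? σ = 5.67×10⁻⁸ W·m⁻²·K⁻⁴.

P = εσ·4πr²·T⁴.
4πr² = 26.79 m²; T⁴ = 4.500×10⁹ K⁴.
P = 0.94·5.67×10⁻⁸·26.79·4.500×10⁹.

P ≈ 6420 W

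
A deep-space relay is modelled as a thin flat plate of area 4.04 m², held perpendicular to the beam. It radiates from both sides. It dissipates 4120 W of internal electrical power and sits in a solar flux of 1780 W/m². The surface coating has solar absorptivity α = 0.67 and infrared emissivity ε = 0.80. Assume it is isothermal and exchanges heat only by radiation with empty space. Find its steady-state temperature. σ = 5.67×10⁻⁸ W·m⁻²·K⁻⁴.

At steady state, absorbed solar power + internal power = radiated power.
Absorbed: α·S·A_cross = 0.67·1780·4.040 = 4818 W (cross-section A).
Total input = 4818 + 4120 = 8938 W.
Radiated: εσ·A_surf·T⁴ with A_surf = 2A = 8.080 m².
T⁴ = 8938/(0.80·5.67×10⁻⁸·8.080) = 2.439×10¹⁰ K⁴.

T ≈ 395 K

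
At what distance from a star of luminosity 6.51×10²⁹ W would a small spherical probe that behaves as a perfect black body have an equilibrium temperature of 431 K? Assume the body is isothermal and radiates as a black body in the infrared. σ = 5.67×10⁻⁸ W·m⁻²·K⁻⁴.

d ≈ 2.57×10¹² m

For an isothermal black-emitting sphere, (1−a)S·πr² = σ·4πr²·T⁴ ⇒ S = 4σT⁴/(1−a).
S = 4·5.67×10⁻⁸·(431)⁴/1.00 = 7826 W/m².
Flux falls as S = L/(4πd²), so d = √(L/(4πS)) = √(6.51×10²⁹/(4π·7826)).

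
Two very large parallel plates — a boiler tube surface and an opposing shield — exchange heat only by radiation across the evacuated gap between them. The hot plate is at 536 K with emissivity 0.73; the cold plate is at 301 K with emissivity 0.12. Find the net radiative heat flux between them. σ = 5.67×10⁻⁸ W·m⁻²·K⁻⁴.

q ≈ 484 W/m²

For two infinite grey parallel plates, q = σ(T₁⁴ − T₂⁴)/(1/ε₁ + 1/ε₂ − 1).
T₁⁴ − T₂⁴ = 8.254×10¹⁰ − 8.209×10⁹ = 7.433×10¹⁰ K⁴.
1/ε₁ + 1/ε₂ − 1 = 1.370 + 8.333 − 1 = 8.703.
q = 5.67×10⁻⁸ × 7.433×10¹⁰ / 8.703.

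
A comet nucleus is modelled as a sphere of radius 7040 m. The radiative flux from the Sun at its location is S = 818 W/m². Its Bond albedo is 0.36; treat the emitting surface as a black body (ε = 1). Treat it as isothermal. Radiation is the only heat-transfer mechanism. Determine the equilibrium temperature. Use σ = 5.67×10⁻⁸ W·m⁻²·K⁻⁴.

At equilibrium, absorbed power = emitted power.
Absorbing cross-section = πr² = 1.557×10⁸ m²; emitting surface = 4πr² = 6.228×10⁸ m² (ratio 4).
(1−a)S·A_cross = εσ·A_surf·T⁴  ⇒  T⁴ = (1−a)S/(4σ).
T⁴ = 0.640·818/(4·5.67×10⁻⁸) = 2.308×10⁹ K⁴.
T = (2.308×10⁹)^(1/4).

T ≈ 219 K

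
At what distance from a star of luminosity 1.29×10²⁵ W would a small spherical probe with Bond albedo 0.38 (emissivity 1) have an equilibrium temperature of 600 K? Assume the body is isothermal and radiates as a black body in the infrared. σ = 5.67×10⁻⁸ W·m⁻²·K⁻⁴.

d ≈ 4.65×10⁹ m

For an isothermal black-emitting sphere, (1−a)S·πr² = σ·4πr²·T⁴ ⇒ S = 4σT⁴/(1−a).
S = 4·5.67×10⁻⁸·(600)⁴/0.620 = 47410 W/m².
Flux falls as S = L/(4πd²), so d = √(L/(4πS)) = √(1.29×10²⁵/(4π·47410)).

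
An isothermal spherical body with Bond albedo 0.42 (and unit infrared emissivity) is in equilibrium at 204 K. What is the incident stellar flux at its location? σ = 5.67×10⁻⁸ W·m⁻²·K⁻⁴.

(1−a)S·πr² = σ·4πr²·T⁴ ⇒ S = 4σT⁴/(1−a).
S = 4·5.67×10⁻⁸·1.732×10⁹/0.580.

S ≈ 677 W/m²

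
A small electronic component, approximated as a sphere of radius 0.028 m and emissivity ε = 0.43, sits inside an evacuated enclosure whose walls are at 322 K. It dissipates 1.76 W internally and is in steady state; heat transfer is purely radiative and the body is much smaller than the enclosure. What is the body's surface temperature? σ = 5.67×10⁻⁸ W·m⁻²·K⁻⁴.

T ≈ 367 K

For a small grey body in a large enclosure, net radiated power = εσA(T⁴ − T_w⁴).
Steady state: P = εσA(T⁴ − T_w⁴) with A = 4πr² = 0.009852 m².
T⁴ = P/(εσA) + T_w⁴ = 1.76/(0.43·5.67×10⁻⁸·0.009852) + (322)⁴
    = 7.327×10⁹ + 1.075×10¹⁰ = 1.808×10¹⁰ K⁴.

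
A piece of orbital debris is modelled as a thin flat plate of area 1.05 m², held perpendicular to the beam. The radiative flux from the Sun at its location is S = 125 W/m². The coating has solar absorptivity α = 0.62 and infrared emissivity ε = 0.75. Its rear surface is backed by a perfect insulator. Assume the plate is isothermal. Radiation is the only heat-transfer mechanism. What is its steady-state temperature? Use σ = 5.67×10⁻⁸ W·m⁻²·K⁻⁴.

T ≈ 207 K

At equilibrium, absorbed power = emitted power.
Absorbing cross-section = A = 1.050 m²; emitting surface = A = 1.050 m² (ratio 1).
αS·A_cross = εσ·A_surf·T⁴  ⇒  T⁴ = αS/(ε·1σ).
T⁴ = 0.620·125/(0.75·1·5.67×10⁻⁸) = 1.822×10⁹ K⁴.
T = (1.822×10⁹)^(1/4).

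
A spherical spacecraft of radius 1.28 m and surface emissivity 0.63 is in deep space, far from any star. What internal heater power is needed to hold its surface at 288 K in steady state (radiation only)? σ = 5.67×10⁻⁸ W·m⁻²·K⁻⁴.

P = εσ·4πr²·T⁴.
4πr² = 20.59 m²; T⁴ = 6.880×10⁹ K⁴.
P = 0.63·5.67×10⁻⁸·20.59·6.880×10⁹.

P ≈ 5060 W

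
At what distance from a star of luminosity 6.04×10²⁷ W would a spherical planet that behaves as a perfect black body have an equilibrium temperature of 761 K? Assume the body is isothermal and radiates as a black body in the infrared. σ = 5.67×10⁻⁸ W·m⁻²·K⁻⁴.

For an isothermal black-emitting sphere, (1−a)S·πr² = σ·4πr²·T⁴ ⇒ S = 4σT⁴/(1−a).
S = 4·5.67×10⁻⁸·(761)⁴/1.00 = 76060 W/m².
Flux falls as S = L/(4πd²), so d = √(L/(4πS)) = √(6.04×10²⁷/(4π·76060)).

d ≈ 7.95×10¹⁰ m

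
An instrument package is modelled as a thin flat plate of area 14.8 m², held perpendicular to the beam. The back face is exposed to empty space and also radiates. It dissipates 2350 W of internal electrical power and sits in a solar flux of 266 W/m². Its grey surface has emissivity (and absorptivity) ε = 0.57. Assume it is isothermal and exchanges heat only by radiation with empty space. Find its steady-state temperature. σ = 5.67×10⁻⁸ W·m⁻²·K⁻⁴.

At steady state, absorbed solar power + internal power = radiated power.
Absorbed: α·S·A_cross = 0.57·266·14.80 = 2244 W (cross-section A).
Total input = 2244 + 2350 = 4594 W.
Radiated: εσ·A_surf·T⁴ with A_surf = 2A = 29.60 m².
T⁴ = 4594/(0.57·5.67×10⁻⁸·29.60) = 4.802×10⁹ K⁴.

T ≈ 263 K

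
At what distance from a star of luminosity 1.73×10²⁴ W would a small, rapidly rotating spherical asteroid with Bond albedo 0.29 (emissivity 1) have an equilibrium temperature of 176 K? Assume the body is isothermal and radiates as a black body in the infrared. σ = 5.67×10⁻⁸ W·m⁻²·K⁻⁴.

For an isothermal black-emitting sphere, (1−a)S·πr² = σ·4πr²·T⁴ ⇒ S = 4σT⁴/(1−a).
S = 4·5.67×10⁻⁸·(176)⁴/0.710 = 306.5 W/m².
Flux falls as S = L/(4πd²), so d = √(L/(4πS)) = √(1.73×10²⁴/(4π·306.5)).

d ≈ 2.12×10¹⁰ m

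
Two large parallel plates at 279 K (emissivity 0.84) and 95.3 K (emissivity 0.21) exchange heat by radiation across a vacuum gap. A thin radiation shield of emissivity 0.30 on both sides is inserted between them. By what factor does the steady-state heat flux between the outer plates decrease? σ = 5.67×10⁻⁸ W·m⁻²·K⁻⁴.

Without shield: q₀ = σΔ(T⁴)/(1/ε₁+1/ε₂−1) with denominator 4.952.
With shield the two gaps are in series; the resistances add: (1/ε₁+1/ε_s−1)+(1/ε_s+1/ε₂−1) = 3.524+7.095 = 10.62.
Heat-flux ratio q₀/q = 10.62/4.952.

factor ≈ 2.14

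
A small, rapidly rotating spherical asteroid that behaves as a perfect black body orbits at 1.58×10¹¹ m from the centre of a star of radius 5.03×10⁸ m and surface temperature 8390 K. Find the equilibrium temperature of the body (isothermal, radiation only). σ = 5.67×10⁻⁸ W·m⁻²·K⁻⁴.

The star's surface emits σT_*⁴; at distance d the flux is S = σT_*⁴(R_*/d)².
S = 5.67×10⁻⁸·(8390)⁴·(5.03×10⁸/1.58×10¹¹)² = 2847 W/m².
For an isothermal sphere T⁴ = (1−a)S/(4σ) = 1.255×10¹⁰ K⁴.

T ≈ 335 K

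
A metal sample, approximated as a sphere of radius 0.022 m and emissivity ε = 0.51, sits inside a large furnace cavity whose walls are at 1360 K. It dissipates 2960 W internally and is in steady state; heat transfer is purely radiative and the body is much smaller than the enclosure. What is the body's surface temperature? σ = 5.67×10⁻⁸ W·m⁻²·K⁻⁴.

T ≈ 2120 K

For a small grey body in a large enclosure, net radiated power = εσA(T⁴ − T_w⁴).
Steady state: P = εσA(T⁴ − T_w⁴) with A = 4πr² = 0.006082 m².
T⁴ = P/(εσA) + T_w⁴ = 2960/(0.51·5.67×10⁻⁸·0.006082) + (1360)⁴
    = 1.683×10¹³ + 3.421×10¹² = 2.025×10¹³ K⁴.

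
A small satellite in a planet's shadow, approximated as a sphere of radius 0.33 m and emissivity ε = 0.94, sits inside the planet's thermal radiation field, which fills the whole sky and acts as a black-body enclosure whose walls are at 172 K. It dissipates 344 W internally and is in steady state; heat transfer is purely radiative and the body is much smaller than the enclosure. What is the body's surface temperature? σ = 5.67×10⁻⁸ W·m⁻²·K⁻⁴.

T ≈ 273 K

For a small grey body in a large enclosure, net radiated power = εσA(T⁴ − T_w⁴).
Steady state: P = εσA(T⁴ − T_w⁴) with A = 4πr² = 1.368 m².
T⁴ = P/(εσA) + T_w⁴ = 344/(0.94·5.67×10⁻⁸·1.368) + (172)⁴
    = 4.716×10⁹ + 8.752×10⁸ = 5.592×10⁹ K⁴.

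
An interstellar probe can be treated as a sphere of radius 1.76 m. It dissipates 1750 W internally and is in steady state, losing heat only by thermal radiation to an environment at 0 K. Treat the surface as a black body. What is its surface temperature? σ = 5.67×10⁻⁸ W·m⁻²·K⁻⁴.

T ≈ 168 K

Steady state: internal power = radiated power, P = εσA T⁴.
Radiating area A = 4πr² = 38.93 m².
T⁴ = P/(εσA) = 1750/(1.0·5.67×10⁻⁸·38.93) = 7.929×10⁸ K⁴.
T = (7.929×10⁸)^(1/4).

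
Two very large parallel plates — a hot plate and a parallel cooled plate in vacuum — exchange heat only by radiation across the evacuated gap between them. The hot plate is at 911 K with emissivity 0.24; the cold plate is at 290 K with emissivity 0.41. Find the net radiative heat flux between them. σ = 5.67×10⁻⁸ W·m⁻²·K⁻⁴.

For two infinite grey parallel plates, q = σ(T₁⁴ − T₂⁴)/(1/ε₁ + 1/ε₂ − 1).
T₁⁴ − T₂⁴ = 6.888×10¹¹ − 7.073×10⁹ = 6.817×10¹¹ K⁴.
1/ε₁ + 1/ε₂ − 1 = 4.167 + 2.439 − 1 = 5.606.
q = 5.67×10⁻⁸ × 6.817×10¹¹ / 5.606.

q ≈ 6900 W/m²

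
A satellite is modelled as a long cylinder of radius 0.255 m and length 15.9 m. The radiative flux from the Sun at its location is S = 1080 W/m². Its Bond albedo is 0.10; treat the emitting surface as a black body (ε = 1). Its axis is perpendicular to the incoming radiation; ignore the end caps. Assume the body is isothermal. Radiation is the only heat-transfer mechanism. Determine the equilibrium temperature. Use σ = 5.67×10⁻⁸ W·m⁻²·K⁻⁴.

At equilibrium, absorbed power = emitted power.
Absorbing cross-section = 2rL = 8.109 m²; emitting surface = 2πrL = 25.48 m² (ratio π).
(1−a)S·A_cross = εσ·A_surf·T⁴  ⇒  T⁴ = (1−a)S/(πσ).
T⁴ = 0.900·1080/(π·5.67×10⁻⁸) = 5.457×10⁹ K⁴.
T = (5.457×10⁹)^(1/4).

T ≈ 272 K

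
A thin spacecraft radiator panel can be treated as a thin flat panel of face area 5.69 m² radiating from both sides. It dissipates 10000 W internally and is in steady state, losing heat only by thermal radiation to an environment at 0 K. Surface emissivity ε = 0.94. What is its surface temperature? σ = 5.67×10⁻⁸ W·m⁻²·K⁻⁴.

Steady state: internal power = radiated power, P = εσA T⁴.
Radiating area A = 2·5.69 = 11.38 m².
T⁴ = P/(εσA) = 10000/(0.94·5.67×10⁻⁸·11.38) = 1.649×10¹⁰ K⁴.
T = (1.649×10¹⁰)^(1/4).

T ≈ 358 K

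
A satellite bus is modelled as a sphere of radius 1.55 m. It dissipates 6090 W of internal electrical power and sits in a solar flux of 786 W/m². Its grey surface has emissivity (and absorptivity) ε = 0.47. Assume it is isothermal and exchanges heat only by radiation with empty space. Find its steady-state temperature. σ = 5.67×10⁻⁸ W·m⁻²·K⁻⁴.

T ≈ 324 K

At steady state, absorbed solar power + internal power = radiated power.
Absorbed: α·S·A_cross = 0.47·786·7.548 = 2788 W (cross-section πr²).
Total input = 2788 + 6090 = 8878 W.
Radiated: εσ·A_surf·T⁴ with A_surf = 4πr² = 30.19 m².
T⁴ = 8878/(0.47·5.67×10⁻⁸·30.19) = 1.104×10¹⁰ K⁴.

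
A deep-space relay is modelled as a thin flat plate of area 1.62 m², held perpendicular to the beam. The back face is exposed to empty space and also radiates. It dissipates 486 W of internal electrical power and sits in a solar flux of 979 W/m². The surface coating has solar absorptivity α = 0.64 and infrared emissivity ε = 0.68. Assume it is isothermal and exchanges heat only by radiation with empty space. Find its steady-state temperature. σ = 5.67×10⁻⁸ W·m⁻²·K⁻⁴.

T ≈ 331 K

At steady state, absorbed solar power + internal power = radiated power.
Absorbed: α·S·A_cross = 0.64·979·1.620 = 1015 W (cross-section A).
Total input = 1015 + 486 = 1501 W.
Radiated: εσ·A_surf·T⁴ with A_surf = 2A = 3.240 m².
T⁴ = 1501/(0.68·5.67×10⁻⁸·3.240) = 1.202×10¹⁰ K⁴.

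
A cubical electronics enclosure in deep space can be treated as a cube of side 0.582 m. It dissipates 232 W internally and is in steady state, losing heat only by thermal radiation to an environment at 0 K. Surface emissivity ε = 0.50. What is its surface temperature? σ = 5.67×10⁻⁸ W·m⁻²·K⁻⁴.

T ≈ 252 K

Steady state: internal power = radiated power, P = εσA T⁴.
Radiating area A = 6L² = 2.032 m².
T⁴ = P/(εσA) = 232/(0.50·5.67×10⁻⁸·2.032) = 4.027×10⁹ K⁴.
T = (4.027×10⁹)^(1/4).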